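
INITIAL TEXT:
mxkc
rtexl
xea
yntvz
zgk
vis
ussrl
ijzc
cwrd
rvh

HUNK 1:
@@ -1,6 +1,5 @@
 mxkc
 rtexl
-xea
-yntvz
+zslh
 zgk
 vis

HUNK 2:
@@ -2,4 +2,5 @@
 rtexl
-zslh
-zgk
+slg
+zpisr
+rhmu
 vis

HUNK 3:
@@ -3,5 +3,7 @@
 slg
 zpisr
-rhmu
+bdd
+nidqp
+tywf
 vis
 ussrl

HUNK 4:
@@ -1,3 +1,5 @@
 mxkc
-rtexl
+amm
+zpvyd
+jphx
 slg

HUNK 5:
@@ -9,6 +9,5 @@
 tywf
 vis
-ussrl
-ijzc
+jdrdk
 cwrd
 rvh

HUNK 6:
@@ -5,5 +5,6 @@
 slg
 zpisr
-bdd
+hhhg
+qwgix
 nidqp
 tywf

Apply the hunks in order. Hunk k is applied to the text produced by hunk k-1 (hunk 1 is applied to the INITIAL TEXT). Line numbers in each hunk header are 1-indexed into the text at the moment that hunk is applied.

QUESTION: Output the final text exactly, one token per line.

Hunk 1: at line 1 remove [xea,yntvz] add [zslh] -> 9 lines: mxkc rtexl zslh zgk vis ussrl ijzc cwrd rvh
Hunk 2: at line 2 remove [zslh,zgk] add [slg,zpisr,rhmu] -> 10 lines: mxkc rtexl slg zpisr rhmu vis ussrl ijzc cwrd rvh
Hunk 3: at line 3 remove [rhmu] add [bdd,nidqp,tywf] -> 12 lines: mxkc rtexl slg zpisr bdd nidqp tywf vis ussrl ijzc cwrd rvh
Hunk 4: at line 1 remove [rtexl] add [amm,zpvyd,jphx] -> 14 lines: mxkc amm zpvyd jphx slg zpisr bdd nidqp tywf vis ussrl ijzc cwrd rvh
Hunk 5: at line 9 remove [ussrl,ijzc] add [jdrdk] -> 13 lines: mxkc amm zpvyd jphx slg zpisr bdd nidqp tywf vis jdrdk cwrd rvh
Hunk 6: at line 5 remove [bdd] add [hhhg,qwgix] -> 14 lines: mxkc amm zpvyd jphx slg zpisr hhhg qwgix nidqp tywf vis jdrdk cwrd rvh

Answer: mxkc
amm
zpvyd
jphx
slg
zpisr
hhhg
qwgix
nidqp
tywf
vis
jdrdk
cwrd
rvh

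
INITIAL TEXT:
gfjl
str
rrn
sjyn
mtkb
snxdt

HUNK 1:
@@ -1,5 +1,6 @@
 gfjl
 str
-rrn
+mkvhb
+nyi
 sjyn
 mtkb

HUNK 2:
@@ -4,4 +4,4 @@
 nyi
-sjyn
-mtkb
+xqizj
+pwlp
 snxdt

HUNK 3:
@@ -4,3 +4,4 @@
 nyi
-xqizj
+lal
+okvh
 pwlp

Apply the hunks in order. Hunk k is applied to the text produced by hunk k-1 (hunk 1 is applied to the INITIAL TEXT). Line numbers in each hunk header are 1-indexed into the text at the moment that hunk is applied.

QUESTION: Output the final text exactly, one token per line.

Hunk 1: at line 1 remove [rrn] add [mkvhb,nyi] -> 7 lines: gfjl str mkvhb nyi sjyn mtkb snxdt
Hunk 2: at line 4 remove [sjyn,mtkb] add [xqizj,pwlp] -> 7 lines: gfjl str mkvhb nyi xqizj pwlp snxdt
Hunk 3: at line 4 remove [xqizj] add [lal,okvh] -> 8 lines: gfjl str mkvhb nyi lal okvh pwlp snxdt

Answer: gfjl
str
mkvhb
nyi
lal
okvh
pwlp
snxdt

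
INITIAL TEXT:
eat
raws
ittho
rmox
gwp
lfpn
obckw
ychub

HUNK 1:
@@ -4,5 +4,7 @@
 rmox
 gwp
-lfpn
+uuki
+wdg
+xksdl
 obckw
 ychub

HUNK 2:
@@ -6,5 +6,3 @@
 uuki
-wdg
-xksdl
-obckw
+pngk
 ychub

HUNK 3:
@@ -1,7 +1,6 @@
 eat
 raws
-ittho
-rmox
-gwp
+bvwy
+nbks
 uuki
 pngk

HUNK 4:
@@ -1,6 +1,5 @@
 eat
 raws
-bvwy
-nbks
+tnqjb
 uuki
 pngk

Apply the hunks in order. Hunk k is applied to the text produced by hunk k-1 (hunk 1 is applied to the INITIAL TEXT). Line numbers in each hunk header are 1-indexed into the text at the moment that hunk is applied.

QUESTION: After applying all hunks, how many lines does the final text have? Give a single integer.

Hunk 1: at line 4 remove [lfpn] add [uuki,wdg,xksdl] -> 10 lines: eat raws ittho rmox gwp uuki wdg xksdl obckw ychub
Hunk 2: at line 6 remove [wdg,xksdl,obckw] add [pngk] -> 8 lines: eat raws ittho rmox gwp uuki pngk ychub
Hunk 3: at line 1 remove [ittho,rmox,gwp] add [bvwy,nbks] -> 7 lines: eat raws bvwy nbks uuki pngk ychub
Hunk 4: at line 1 remove [bvwy,nbks] add [tnqjb] -> 6 lines: eat raws tnqjb uuki pngk ychub
Final line count: 6

Answer: 6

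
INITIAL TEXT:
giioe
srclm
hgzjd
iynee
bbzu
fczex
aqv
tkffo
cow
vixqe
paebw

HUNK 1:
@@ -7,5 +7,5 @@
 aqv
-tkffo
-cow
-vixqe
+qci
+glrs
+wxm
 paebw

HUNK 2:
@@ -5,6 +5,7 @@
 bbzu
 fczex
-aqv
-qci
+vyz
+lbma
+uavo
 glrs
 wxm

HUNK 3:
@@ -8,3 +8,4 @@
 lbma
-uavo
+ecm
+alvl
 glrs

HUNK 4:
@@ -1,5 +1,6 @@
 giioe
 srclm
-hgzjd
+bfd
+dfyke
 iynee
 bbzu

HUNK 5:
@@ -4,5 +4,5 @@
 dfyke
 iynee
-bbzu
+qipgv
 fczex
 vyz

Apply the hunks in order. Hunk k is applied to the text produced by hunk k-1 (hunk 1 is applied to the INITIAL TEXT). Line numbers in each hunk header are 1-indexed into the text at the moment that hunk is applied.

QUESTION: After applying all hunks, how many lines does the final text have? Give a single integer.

Hunk 1: at line 7 remove [tkffo,cow,vixqe] add [qci,glrs,wxm] -> 11 lines: giioe srclm hgzjd iynee bbzu fczex aqv qci glrs wxm paebw
Hunk 2: at line 5 remove [aqv,qci] add [vyz,lbma,uavo] -> 12 lines: giioe srclm hgzjd iynee bbzu fczex vyz lbma uavo glrs wxm paebw
Hunk 3: at line 8 remove [uavo] add [ecm,alvl] -> 13 lines: giioe srclm hgzjd iynee bbzu fczex vyz lbma ecm alvl glrs wxm paebw
Hunk 4: at line 1 remove [hgzjd] add [bfd,dfyke] -> 14 lines: giioe srclm bfd dfyke iynee bbzu fczex vyz lbma ecm alvl glrs wxm paebw
Hunk 5: at line 4 remove [bbzu] add [qipgv] -> 14 lines: giioe srclm bfd dfyke iynee qipgv fczex vyz lbma ecm alvl glrs wxm paebw
Final line count: 14

Answer: 14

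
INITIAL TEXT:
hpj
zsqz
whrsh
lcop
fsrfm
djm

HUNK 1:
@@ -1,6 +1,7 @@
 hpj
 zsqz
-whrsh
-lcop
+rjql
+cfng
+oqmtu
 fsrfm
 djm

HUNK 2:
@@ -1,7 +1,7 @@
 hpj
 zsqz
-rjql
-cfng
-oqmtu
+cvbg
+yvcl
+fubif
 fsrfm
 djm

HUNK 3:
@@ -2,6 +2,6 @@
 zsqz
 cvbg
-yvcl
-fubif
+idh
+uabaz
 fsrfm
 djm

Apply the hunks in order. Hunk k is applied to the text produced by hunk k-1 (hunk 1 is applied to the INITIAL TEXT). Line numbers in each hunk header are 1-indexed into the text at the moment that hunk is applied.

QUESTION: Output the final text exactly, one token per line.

Hunk 1: at line 1 remove [whrsh,lcop] add [rjql,cfng,oqmtu] -> 7 lines: hpj zsqz rjql cfng oqmtu fsrfm djm
Hunk 2: at line 1 remove [rjql,cfng,oqmtu] add [cvbg,yvcl,fubif] -> 7 lines: hpj zsqz cvbg yvcl fubif fsrfm djm
Hunk 3: at line 2 remove [yvcl,fubif] add [idh,uabaz] -> 7 lines: hpj zsqz cvbg idh uabaz fsrfm djm

Answer: hpj
zsqz
cvbg
idh
uabaz
fsrfm
djm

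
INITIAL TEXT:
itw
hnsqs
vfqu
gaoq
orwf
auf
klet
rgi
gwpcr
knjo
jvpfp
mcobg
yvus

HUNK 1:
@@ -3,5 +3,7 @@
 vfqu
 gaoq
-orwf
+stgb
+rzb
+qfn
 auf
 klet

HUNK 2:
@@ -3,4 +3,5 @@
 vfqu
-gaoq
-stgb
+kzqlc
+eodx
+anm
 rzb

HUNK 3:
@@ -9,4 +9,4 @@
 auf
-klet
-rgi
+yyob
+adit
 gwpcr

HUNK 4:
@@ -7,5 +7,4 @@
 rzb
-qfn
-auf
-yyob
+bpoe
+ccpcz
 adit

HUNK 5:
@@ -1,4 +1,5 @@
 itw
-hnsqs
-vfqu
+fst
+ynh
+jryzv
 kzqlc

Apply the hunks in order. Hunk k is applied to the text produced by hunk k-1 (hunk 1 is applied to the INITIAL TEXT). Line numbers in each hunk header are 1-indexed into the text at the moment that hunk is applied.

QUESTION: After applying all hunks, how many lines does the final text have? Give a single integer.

Answer: 16

Derivation:
Hunk 1: at line 3 remove [orwf] add [stgb,rzb,qfn] -> 15 lines: itw hnsqs vfqu gaoq stgb rzb qfn auf klet rgi gwpcr knjo jvpfp mcobg yvus
Hunk 2: at line 3 remove [gaoq,stgb] add [kzqlc,eodx,anm] -> 16 lines: itw hnsqs vfqu kzqlc eodx anm rzb qfn auf klet rgi gwpcr knjo jvpfp mcobg yvus
Hunk 3: at line 9 remove [klet,rgi] add [yyob,adit] -> 16 lines: itw hnsqs vfqu kzqlc eodx anm rzb qfn auf yyob adit gwpcr knjo jvpfp mcobg yvus
Hunk 4: at line 7 remove [qfn,auf,yyob] add [bpoe,ccpcz] -> 15 lines: itw hnsqs vfqu kzqlc eodx anm rzb bpoe ccpcz adit gwpcr knjo jvpfp mcobg yvus
Hunk 5: at line 1 remove [hnsqs,vfqu] add [fst,ynh,jryzv] -> 16 lines: itw fst ynh jryzv kzqlc eodx anm rzb bpoe ccpcz adit gwpcr knjo jvpfp mcobg yvus
Final line count: 16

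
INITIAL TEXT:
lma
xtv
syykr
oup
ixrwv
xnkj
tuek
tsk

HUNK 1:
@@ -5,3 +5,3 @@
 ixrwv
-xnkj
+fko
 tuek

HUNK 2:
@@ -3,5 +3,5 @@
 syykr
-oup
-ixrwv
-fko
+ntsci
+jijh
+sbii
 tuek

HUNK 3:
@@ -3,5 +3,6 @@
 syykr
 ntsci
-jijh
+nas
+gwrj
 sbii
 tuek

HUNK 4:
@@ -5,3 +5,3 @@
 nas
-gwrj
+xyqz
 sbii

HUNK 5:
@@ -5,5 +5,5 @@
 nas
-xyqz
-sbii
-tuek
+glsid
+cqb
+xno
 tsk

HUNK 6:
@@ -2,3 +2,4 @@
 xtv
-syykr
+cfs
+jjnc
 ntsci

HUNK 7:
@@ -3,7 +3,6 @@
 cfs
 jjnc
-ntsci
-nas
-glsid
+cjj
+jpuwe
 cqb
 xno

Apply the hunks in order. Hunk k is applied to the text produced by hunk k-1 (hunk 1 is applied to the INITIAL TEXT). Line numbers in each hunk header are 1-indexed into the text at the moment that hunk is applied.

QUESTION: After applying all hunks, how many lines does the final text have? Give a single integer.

Answer: 9

Derivation:
Hunk 1: at line 5 remove [xnkj] add [fko] -> 8 lines: lma xtv syykr oup ixrwv fko tuek tsk
Hunk 2: at line 3 remove [oup,ixrwv,fko] add [ntsci,jijh,sbii] -> 8 lines: lma xtv syykr ntsci jijh sbii tuek tsk
Hunk 3: at line 3 remove [jijh] add [nas,gwrj] -> 9 lines: lma xtv syykr ntsci nas gwrj sbii tuek tsk
Hunk 4: at line 5 remove [gwrj] add [xyqz] -> 9 lines: lma xtv syykr ntsci nas xyqz sbii tuek tsk
Hunk 5: at line 5 remove [xyqz,sbii,tuek] add [glsid,cqb,xno] -> 9 lines: lma xtv syykr ntsci nas glsid cqb xno tsk
Hunk 6: at line 2 remove [syykr] add [cfs,jjnc] -> 10 lines: lma xtv cfs jjnc ntsci nas glsid cqb xno tsk
Hunk 7: at line 3 remove [ntsci,nas,glsid] add [cjj,jpuwe] -> 9 lines: lma xtv cfs jjnc cjj jpuwe cqb xno tsk
Final line count: 9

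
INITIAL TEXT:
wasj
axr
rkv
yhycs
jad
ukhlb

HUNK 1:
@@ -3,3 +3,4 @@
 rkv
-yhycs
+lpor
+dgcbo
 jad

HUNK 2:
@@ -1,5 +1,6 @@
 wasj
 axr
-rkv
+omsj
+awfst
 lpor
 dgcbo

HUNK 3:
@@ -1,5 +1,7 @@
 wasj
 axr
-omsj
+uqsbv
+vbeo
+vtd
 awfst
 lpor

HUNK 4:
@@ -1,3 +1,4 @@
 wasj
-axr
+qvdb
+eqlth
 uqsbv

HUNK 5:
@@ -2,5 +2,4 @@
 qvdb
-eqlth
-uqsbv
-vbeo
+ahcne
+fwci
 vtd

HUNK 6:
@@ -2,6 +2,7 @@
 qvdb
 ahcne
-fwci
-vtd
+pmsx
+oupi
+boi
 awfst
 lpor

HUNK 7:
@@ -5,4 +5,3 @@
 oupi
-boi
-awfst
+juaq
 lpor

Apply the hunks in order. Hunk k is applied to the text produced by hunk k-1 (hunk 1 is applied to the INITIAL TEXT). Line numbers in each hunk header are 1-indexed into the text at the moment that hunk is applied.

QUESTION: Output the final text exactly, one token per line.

Answer: wasj
qvdb
ahcne
pmsx
oupi
juaq
lpor
dgcbo
jad
ukhlb

Derivation:
Hunk 1: at line 3 remove [yhycs] add [lpor,dgcbo] -> 7 lines: wasj axr rkv lpor dgcbo jad ukhlb
Hunk 2: at line 1 remove [rkv] add [omsj,awfst] -> 8 lines: wasj axr omsj awfst lpor dgcbo jad ukhlb
Hunk 3: at line 1 remove [omsj] add [uqsbv,vbeo,vtd] -> 10 lines: wasj axr uqsbv vbeo vtd awfst lpor dgcbo jad ukhlb
Hunk 4: at line 1 remove [axr] add [qvdb,eqlth] -> 11 lines: wasj qvdb eqlth uqsbv vbeo vtd awfst lpor dgcbo jad ukhlb
Hunk 5: at line 2 remove [eqlth,uqsbv,vbeo] add [ahcne,fwci] -> 10 lines: wasj qvdb ahcne fwci vtd awfst lpor dgcbo jad ukhlb
Hunk 6: at line 2 remove [fwci,vtd] add [pmsx,oupi,boi] -> 11 lines: wasj qvdb ahcne pmsx oupi boi awfst lpor dgcbo jad ukhlb
Hunk 7: at line 5 remove [boi,awfst] add [juaq] -> 10 lines: wasj qvdb ahcne pmsx oupi juaq lpor dgcbo jad ukhlb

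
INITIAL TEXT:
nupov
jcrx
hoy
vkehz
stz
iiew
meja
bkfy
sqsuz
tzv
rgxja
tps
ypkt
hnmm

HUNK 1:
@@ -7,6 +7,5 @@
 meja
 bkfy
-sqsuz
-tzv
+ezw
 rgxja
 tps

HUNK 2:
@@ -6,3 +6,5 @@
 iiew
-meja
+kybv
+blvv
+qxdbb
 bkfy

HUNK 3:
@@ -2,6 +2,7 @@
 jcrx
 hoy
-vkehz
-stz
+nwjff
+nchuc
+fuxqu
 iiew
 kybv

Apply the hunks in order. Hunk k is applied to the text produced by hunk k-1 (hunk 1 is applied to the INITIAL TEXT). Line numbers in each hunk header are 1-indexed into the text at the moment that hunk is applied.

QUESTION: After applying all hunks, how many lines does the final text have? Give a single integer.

Answer: 16

Derivation:
Hunk 1: at line 7 remove [sqsuz,tzv] add [ezw] -> 13 lines: nupov jcrx hoy vkehz stz iiew meja bkfy ezw rgxja tps ypkt hnmm
Hunk 2: at line 6 remove [meja] add [kybv,blvv,qxdbb] -> 15 lines: nupov jcrx hoy vkehz stz iiew kybv blvv qxdbb bkfy ezw rgxja tps ypkt hnmm
Hunk 3: at line 2 remove [vkehz,stz] add [nwjff,nchuc,fuxqu] -> 16 lines: nupov jcrx hoy nwjff nchuc fuxqu iiew kybv blvv qxdbb bkfy ezw rgxja tps ypkt hnmm
Final line count: 16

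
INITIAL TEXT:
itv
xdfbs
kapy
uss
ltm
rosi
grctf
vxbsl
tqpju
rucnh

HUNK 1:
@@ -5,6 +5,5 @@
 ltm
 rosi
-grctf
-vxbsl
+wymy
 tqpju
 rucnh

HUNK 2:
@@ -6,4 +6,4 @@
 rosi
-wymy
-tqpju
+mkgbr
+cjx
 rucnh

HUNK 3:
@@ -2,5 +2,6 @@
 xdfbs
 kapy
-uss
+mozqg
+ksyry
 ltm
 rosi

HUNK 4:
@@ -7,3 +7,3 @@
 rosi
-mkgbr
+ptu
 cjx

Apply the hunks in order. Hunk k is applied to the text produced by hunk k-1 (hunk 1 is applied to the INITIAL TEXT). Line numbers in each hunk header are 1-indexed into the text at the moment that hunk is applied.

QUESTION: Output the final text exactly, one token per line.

Hunk 1: at line 5 remove [grctf,vxbsl] add [wymy] -> 9 lines: itv xdfbs kapy uss ltm rosi wymy tqpju rucnh
Hunk 2: at line 6 remove [wymy,tqpju] add [mkgbr,cjx] -> 9 lines: itv xdfbs kapy uss ltm rosi mkgbr cjx rucnh
Hunk 3: at line 2 remove [uss] add [mozqg,ksyry] -> 10 lines: itv xdfbs kapy mozqg ksyry ltm rosi mkgbr cjx rucnh
Hunk 4: at line 7 remove [mkgbr] add [ptu] -> 10 lines: itv xdfbs kapy mozqg ksyry ltm rosi ptu cjx rucnh

Answer: itv
xdfbs
kapy
mozqg
ksyry
ltm
rosi
ptu
cjx
rucnh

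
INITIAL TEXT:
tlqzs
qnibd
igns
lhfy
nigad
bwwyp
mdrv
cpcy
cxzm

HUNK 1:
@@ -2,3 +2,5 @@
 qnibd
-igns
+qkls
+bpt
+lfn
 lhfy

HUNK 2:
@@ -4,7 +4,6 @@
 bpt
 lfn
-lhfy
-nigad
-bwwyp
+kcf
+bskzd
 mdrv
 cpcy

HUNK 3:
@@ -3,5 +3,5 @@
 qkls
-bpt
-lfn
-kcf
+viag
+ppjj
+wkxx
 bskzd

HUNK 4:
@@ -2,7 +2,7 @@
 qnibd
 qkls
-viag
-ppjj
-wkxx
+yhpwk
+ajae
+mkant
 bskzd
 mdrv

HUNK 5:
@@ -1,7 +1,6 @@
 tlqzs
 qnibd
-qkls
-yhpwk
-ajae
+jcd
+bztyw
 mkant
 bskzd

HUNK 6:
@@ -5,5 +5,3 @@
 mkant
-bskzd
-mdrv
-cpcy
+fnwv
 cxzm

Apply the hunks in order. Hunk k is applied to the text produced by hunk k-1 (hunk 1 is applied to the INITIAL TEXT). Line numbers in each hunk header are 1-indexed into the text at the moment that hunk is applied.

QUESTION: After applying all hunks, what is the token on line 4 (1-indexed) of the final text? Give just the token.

Answer: bztyw

Derivation:
Hunk 1: at line 2 remove [igns] add [qkls,bpt,lfn] -> 11 lines: tlqzs qnibd qkls bpt lfn lhfy nigad bwwyp mdrv cpcy cxzm
Hunk 2: at line 4 remove [lhfy,nigad,bwwyp] add [kcf,bskzd] -> 10 lines: tlqzs qnibd qkls bpt lfn kcf bskzd mdrv cpcy cxzm
Hunk 3: at line 3 remove [bpt,lfn,kcf] add [viag,ppjj,wkxx] -> 10 lines: tlqzs qnibd qkls viag ppjj wkxx bskzd mdrv cpcy cxzm
Hunk 4: at line 2 remove [viag,ppjj,wkxx] add [yhpwk,ajae,mkant] -> 10 lines: tlqzs qnibd qkls yhpwk ajae mkant bskzd mdrv cpcy cxzm
Hunk 5: at line 1 remove [qkls,yhpwk,ajae] add [jcd,bztyw] -> 9 lines: tlqzs qnibd jcd bztyw mkant bskzd mdrv cpcy cxzm
Hunk 6: at line 5 remove [bskzd,mdrv,cpcy] add [fnwv] -> 7 lines: tlqzs qnibd jcd bztyw mkant fnwv cxzm
Final line 4: bztyw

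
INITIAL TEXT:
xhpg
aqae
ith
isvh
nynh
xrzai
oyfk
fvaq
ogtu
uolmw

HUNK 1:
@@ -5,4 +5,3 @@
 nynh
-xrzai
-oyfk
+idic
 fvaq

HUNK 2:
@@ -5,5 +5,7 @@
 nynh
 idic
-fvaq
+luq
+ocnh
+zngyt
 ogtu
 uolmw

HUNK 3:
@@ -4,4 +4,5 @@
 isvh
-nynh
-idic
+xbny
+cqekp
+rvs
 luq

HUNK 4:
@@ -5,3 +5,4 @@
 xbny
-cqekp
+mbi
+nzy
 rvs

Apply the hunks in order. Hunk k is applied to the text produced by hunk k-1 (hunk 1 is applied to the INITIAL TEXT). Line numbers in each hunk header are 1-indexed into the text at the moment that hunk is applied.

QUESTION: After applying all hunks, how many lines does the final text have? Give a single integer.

Hunk 1: at line 5 remove [xrzai,oyfk] add [idic] -> 9 lines: xhpg aqae ith isvh nynh idic fvaq ogtu uolmw
Hunk 2: at line 5 remove [fvaq] add [luq,ocnh,zngyt] -> 11 lines: xhpg aqae ith isvh nynh idic luq ocnh zngyt ogtu uolmw
Hunk 3: at line 4 remove [nynh,idic] add [xbny,cqekp,rvs] -> 12 lines: xhpg aqae ith isvh xbny cqekp rvs luq ocnh zngyt ogtu uolmw
Hunk 4: at line 5 remove [cqekp] add [mbi,nzy] -> 13 lines: xhpg aqae ith isvh xbny mbi nzy rvs luq ocnh zngyt ogtu uolmw
Final line count: 13

Answer: 13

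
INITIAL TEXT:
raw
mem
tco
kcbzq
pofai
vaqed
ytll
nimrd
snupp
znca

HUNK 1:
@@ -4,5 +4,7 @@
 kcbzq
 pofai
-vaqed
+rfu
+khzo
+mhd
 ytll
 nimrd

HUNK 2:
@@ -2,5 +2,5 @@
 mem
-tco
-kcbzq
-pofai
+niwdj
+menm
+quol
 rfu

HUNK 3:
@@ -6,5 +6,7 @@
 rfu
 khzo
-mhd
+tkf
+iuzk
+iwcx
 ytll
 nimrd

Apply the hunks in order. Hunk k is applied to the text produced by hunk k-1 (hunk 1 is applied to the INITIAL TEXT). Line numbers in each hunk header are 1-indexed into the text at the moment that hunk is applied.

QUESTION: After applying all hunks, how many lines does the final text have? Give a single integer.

Answer: 14

Derivation:
Hunk 1: at line 4 remove [vaqed] add [rfu,khzo,mhd] -> 12 lines: raw mem tco kcbzq pofai rfu khzo mhd ytll nimrd snupp znca
Hunk 2: at line 2 remove [tco,kcbzq,pofai] add [niwdj,menm,quol] -> 12 lines: raw mem niwdj menm quol rfu khzo mhd ytll nimrd snupp znca
Hunk 3: at line 6 remove [mhd] add [tkf,iuzk,iwcx] -> 14 lines: raw mem niwdj menm quol rfu khzo tkf iuzk iwcx ytll nimrd snupp znca
Final line count: 14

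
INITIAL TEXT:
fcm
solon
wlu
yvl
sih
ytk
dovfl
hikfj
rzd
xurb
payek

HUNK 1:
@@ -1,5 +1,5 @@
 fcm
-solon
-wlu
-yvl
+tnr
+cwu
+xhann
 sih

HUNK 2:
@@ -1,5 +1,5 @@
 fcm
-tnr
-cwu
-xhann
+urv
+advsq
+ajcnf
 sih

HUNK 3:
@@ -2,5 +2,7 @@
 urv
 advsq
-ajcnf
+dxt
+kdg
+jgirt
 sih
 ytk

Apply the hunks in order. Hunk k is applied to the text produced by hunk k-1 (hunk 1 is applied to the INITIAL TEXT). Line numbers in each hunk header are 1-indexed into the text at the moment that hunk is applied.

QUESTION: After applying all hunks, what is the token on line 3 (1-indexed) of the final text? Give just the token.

Answer: advsq

Derivation:
Hunk 1: at line 1 remove [solon,wlu,yvl] add [tnr,cwu,xhann] -> 11 lines: fcm tnr cwu xhann sih ytk dovfl hikfj rzd xurb payek
Hunk 2: at line 1 remove [tnr,cwu,xhann] add [urv,advsq,ajcnf] -> 11 lines: fcm urv advsq ajcnf sih ytk dovfl hikfj rzd xurb payek
Hunk 3: at line 2 remove [ajcnf] add [dxt,kdg,jgirt] -> 13 lines: fcm urv advsq dxt kdg jgirt sih ytk dovfl hikfj rzd xurb payek
Final line 3: advsq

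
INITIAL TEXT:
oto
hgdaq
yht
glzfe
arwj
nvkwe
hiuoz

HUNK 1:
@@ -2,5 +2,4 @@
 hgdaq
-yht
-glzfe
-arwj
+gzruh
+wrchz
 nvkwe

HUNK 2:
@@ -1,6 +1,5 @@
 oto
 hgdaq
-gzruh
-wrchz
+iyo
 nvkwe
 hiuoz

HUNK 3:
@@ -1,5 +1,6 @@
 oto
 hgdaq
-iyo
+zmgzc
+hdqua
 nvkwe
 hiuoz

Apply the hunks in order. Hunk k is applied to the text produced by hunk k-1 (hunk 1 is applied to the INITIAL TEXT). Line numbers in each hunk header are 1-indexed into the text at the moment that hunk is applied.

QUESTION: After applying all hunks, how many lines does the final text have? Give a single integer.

Hunk 1: at line 2 remove [yht,glzfe,arwj] add [gzruh,wrchz] -> 6 lines: oto hgdaq gzruh wrchz nvkwe hiuoz
Hunk 2: at line 1 remove [gzruh,wrchz] add [iyo] -> 5 lines: oto hgdaq iyo nvkwe hiuoz
Hunk 3: at line 1 remove [iyo] add [zmgzc,hdqua] -> 6 lines: oto hgdaq zmgzc hdqua nvkwe hiuoz
Final line count: 6

Answer: 6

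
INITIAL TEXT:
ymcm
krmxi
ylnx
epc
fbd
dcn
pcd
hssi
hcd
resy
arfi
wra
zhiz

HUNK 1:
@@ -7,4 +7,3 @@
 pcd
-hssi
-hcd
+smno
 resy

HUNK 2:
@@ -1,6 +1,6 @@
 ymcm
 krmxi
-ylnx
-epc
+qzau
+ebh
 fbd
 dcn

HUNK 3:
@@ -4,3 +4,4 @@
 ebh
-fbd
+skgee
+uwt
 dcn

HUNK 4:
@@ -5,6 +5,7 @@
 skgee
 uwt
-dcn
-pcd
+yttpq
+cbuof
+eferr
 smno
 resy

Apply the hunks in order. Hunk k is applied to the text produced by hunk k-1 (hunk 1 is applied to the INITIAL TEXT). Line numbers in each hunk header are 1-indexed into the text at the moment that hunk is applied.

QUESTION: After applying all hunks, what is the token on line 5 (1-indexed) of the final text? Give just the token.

Hunk 1: at line 7 remove [hssi,hcd] add [smno] -> 12 lines: ymcm krmxi ylnx epc fbd dcn pcd smno resy arfi wra zhiz
Hunk 2: at line 1 remove [ylnx,epc] add [qzau,ebh] -> 12 lines: ymcm krmxi qzau ebh fbd dcn pcd smno resy arfi wra zhiz
Hunk 3: at line 4 remove [fbd] add [skgee,uwt] -> 13 lines: ymcm krmxi qzau ebh skgee uwt dcn pcd smno resy arfi wra zhiz
Hunk 4: at line 5 remove [dcn,pcd] add [yttpq,cbuof,eferr] -> 14 lines: ymcm krmxi qzau ebh skgee uwt yttpq cbuof eferr smno resy arfi wra zhiz
Final line 5: skgee

Answer: skgee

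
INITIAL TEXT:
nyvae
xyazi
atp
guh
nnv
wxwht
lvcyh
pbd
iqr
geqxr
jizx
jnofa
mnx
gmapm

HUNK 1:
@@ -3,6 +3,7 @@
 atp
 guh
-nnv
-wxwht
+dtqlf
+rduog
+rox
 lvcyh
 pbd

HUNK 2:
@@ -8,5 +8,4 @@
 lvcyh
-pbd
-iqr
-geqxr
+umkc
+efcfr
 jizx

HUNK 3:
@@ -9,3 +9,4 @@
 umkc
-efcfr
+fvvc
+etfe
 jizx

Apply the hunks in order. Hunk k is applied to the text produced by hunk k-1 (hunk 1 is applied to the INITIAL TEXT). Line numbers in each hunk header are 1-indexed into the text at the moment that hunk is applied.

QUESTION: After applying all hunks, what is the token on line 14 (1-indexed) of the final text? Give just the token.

Hunk 1: at line 3 remove [nnv,wxwht] add [dtqlf,rduog,rox] -> 15 lines: nyvae xyazi atp guh dtqlf rduog rox lvcyh pbd iqr geqxr jizx jnofa mnx gmapm
Hunk 2: at line 8 remove [pbd,iqr,geqxr] add [umkc,efcfr] -> 14 lines: nyvae xyazi atp guh dtqlf rduog rox lvcyh umkc efcfr jizx jnofa mnx gmapm
Hunk 3: at line 9 remove [efcfr] add [fvvc,etfe] -> 15 lines: nyvae xyazi atp guh dtqlf rduog rox lvcyh umkc fvvc etfe jizx jnofa mnx gmapm
Final line 14: mnx

Answer: mnx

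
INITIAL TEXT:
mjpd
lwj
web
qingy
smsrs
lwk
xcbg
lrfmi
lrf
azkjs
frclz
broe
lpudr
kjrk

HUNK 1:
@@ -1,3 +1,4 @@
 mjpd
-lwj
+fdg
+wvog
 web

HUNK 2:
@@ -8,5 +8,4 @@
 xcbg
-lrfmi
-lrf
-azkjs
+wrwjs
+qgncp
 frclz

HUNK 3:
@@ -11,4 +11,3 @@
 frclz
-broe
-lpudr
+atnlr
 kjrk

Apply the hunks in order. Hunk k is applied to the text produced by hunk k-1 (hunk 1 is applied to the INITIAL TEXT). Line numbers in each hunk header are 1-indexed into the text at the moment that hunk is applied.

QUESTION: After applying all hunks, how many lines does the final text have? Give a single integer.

Hunk 1: at line 1 remove [lwj] add [fdg,wvog] -> 15 lines: mjpd fdg wvog web qingy smsrs lwk xcbg lrfmi lrf azkjs frclz broe lpudr kjrk
Hunk 2: at line 8 remove [lrfmi,lrf,azkjs] add [wrwjs,qgncp] -> 14 lines: mjpd fdg wvog web qingy smsrs lwk xcbg wrwjs qgncp frclz broe lpudr kjrk
Hunk 3: at line 11 remove [broe,lpudr] add [atnlr] -> 13 lines: mjpd fdg wvog web qingy smsrs lwk xcbg wrwjs qgncp frclz atnlr kjrk
Final line count: 13

Answer: 13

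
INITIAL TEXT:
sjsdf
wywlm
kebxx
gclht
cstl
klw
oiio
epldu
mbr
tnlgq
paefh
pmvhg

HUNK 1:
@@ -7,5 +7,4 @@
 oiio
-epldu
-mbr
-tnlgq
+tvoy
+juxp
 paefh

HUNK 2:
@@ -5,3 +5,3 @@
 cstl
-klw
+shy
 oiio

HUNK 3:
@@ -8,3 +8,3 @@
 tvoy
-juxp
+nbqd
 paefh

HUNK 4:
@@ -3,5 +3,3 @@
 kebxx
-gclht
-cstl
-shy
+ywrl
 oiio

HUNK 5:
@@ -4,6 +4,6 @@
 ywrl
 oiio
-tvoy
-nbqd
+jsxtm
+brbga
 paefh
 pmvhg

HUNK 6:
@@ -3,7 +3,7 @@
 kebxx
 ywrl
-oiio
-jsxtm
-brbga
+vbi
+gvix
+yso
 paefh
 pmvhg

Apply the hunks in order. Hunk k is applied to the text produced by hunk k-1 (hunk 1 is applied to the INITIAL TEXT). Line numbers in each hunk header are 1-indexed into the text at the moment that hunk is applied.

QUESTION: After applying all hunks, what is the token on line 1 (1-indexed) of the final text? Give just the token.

Hunk 1: at line 7 remove [epldu,mbr,tnlgq] add [tvoy,juxp] -> 11 lines: sjsdf wywlm kebxx gclht cstl klw oiio tvoy juxp paefh pmvhg
Hunk 2: at line 5 remove [klw] add [shy] -> 11 lines: sjsdf wywlm kebxx gclht cstl shy oiio tvoy juxp paefh pmvhg
Hunk 3: at line 8 remove [juxp] add [nbqd] -> 11 lines: sjsdf wywlm kebxx gclht cstl shy oiio tvoy nbqd paefh pmvhg
Hunk 4: at line 3 remove [gclht,cstl,shy] add [ywrl] -> 9 lines: sjsdf wywlm kebxx ywrl oiio tvoy nbqd paefh pmvhg
Hunk 5: at line 4 remove [tvoy,nbqd] add [jsxtm,brbga] -> 9 lines: sjsdf wywlm kebxx ywrl oiio jsxtm brbga paefh pmvhg
Hunk 6: at line 3 remove [oiio,jsxtm,brbga] add [vbi,gvix,yso] -> 9 lines: sjsdf wywlm kebxx ywrl vbi gvix yso paefh pmvhg
Final line 1: sjsdf

Answer: sjsdf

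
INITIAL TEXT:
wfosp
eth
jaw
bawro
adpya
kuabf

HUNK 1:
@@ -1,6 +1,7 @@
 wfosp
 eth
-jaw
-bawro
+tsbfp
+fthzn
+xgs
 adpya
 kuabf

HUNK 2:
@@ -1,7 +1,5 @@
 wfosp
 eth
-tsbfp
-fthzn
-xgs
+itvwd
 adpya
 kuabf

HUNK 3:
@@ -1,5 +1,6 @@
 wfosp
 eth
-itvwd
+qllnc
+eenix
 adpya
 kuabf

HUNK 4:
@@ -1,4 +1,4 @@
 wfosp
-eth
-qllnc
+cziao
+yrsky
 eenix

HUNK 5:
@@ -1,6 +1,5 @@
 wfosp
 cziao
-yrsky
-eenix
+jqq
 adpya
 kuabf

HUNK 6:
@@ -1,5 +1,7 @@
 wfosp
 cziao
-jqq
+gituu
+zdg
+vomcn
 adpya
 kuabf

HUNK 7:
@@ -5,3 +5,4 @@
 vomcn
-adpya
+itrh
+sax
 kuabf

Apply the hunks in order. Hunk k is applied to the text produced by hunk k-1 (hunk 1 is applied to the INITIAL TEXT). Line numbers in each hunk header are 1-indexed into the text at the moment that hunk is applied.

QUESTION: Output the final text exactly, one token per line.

Hunk 1: at line 1 remove [jaw,bawro] add [tsbfp,fthzn,xgs] -> 7 lines: wfosp eth tsbfp fthzn xgs adpya kuabf
Hunk 2: at line 1 remove [tsbfp,fthzn,xgs] add [itvwd] -> 5 lines: wfosp eth itvwd adpya kuabf
Hunk 3: at line 1 remove [itvwd] add [qllnc,eenix] -> 6 lines: wfosp eth qllnc eenix adpya kuabf
Hunk 4: at line 1 remove [eth,qllnc] add [cziao,yrsky] -> 6 lines: wfosp cziao yrsky eenix adpya kuabf
Hunk 5: at line 1 remove [yrsky,eenix] add [jqq] -> 5 lines: wfosp cziao jqq adpya kuabf
Hunk 6: at line 1 remove [jqq] add [gituu,zdg,vomcn] -> 7 lines: wfosp cziao gituu zdg vomcn adpya kuabf
Hunk 7: at line 5 remove [adpya] add [itrh,sax] -> 8 lines: wfosp cziao gituu zdg vomcn itrh sax kuabf

Answer: wfosp
cziao
gituu
zdg
vomcn
itrh
sax
kuabf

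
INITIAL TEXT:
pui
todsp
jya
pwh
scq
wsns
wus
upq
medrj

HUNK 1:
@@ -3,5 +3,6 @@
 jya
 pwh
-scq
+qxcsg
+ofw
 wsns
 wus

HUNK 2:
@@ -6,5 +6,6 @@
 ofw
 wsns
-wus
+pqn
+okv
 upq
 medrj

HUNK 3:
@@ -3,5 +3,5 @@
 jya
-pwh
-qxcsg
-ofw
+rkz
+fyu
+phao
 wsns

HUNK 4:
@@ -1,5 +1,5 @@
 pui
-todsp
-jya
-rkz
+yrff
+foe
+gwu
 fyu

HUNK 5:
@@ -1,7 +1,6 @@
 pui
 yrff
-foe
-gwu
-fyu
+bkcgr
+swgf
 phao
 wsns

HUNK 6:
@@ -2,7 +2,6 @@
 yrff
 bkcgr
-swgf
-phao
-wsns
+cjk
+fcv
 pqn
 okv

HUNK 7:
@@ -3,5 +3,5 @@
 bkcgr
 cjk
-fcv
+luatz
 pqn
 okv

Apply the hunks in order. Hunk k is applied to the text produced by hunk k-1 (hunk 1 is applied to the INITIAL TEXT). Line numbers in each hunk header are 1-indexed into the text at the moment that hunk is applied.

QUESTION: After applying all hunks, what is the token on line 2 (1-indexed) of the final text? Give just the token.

Hunk 1: at line 3 remove [scq] add [qxcsg,ofw] -> 10 lines: pui todsp jya pwh qxcsg ofw wsns wus upq medrj
Hunk 2: at line 6 remove [wus] add [pqn,okv] -> 11 lines: pui todsp jya pwh qxcsg ofw wsns pqn okv upq medrj
Hunk 3: at line 3 remove [pwh,qxcsg,ofw] add [rkz,fyu,phao] -> 11 lines: pui todsp jya rkz fyu phao wsns pqn okv upq medrj
Hunk 4: at line 1 remove [todsp,jya,rkz] add [yrff,foe,gwu] -> 11 lines: pui yrff foe gwu fyu phao wsns pqn okv upq medrj
Hunk 5: at line 1 remove [foe,gwu,fyu] add [bkcgr,swgf] -> 10 lines: pui yrff bkcgr swgf phao wsns pqn okv upq medrj
Hunk 6: at line 2 remove [swgf,phao,wsns] add [cjk,fcv] -> 9 lines: pui yrff bkcgr cjk fcv pqn okv upq medrj
Hunk 7: at line 3 remove [fcv] add [luatz] -> 9 lines: pui yrff bkcgr cjk luatz pqn okv upq medrj
Final line 2: yrff

Answer: yrff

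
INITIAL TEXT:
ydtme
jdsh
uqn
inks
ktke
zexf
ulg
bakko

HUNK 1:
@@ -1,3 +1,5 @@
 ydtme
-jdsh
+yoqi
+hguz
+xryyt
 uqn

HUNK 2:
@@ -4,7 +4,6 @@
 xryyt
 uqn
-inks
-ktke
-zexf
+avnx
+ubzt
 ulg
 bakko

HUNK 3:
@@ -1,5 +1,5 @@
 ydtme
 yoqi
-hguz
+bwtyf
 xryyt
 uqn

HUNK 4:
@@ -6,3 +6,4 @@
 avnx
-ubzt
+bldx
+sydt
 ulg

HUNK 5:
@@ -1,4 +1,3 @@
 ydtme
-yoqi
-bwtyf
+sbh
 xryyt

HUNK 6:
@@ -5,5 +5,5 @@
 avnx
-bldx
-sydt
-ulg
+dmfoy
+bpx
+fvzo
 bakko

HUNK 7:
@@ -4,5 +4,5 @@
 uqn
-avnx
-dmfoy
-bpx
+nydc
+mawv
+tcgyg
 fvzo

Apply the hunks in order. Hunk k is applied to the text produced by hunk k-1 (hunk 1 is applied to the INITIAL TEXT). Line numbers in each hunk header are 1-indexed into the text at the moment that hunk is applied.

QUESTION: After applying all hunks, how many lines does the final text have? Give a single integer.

Answer: 9

Derivation:
Hunk 1: at line 1 remove [jdsh] add [yoqi,hguz,xryyt] -> 10 lines: ydtme yoqi hguz xryyt uqn inks ktke zexf ulg bakko
Hunk 2: at line 4 remove [inks,ktke,zexf] add [avnx,ubzt] -> 9 lines: ydtme yoqi hguz xryyt uqn avnx ubzt ulg bakko
Hunk 3: at line 1 remove [hguz] add [bwtyf] -> 9 lines: ydtme yoqi bwtyf xryyt uqn avnx ubzt ulg bakko
Hunk 4: at line 6 remove [ubzt] add [bldx,sydt] -> 10 lines: ydtme yoqi bwtyf xryyt uqn avnx bldx sydt ulg bakko
Hunk 5: at line 1 remove [yoqi,bwtyf] add [sbh] -> 9 lines: ydtme sbh xryyt uqn avnx bldx sydt ulg bakko
Hunk 6: at line 5 remove [bldx,sydt,ulg] add [dmfoy,bpx,fvzo] -> 9 lines: ydtme sbh xryyt uqn avnx dmfoy bpx fvzo bakko
Hunk 7: at line 4 remove [avnx,dmfoy,bpx] add [nydc,mawv,tcgyg] -> 9 lines: ydtme sbh xryyt uqn nydc mawv tcgyg fvzo bakko
Final line count: 9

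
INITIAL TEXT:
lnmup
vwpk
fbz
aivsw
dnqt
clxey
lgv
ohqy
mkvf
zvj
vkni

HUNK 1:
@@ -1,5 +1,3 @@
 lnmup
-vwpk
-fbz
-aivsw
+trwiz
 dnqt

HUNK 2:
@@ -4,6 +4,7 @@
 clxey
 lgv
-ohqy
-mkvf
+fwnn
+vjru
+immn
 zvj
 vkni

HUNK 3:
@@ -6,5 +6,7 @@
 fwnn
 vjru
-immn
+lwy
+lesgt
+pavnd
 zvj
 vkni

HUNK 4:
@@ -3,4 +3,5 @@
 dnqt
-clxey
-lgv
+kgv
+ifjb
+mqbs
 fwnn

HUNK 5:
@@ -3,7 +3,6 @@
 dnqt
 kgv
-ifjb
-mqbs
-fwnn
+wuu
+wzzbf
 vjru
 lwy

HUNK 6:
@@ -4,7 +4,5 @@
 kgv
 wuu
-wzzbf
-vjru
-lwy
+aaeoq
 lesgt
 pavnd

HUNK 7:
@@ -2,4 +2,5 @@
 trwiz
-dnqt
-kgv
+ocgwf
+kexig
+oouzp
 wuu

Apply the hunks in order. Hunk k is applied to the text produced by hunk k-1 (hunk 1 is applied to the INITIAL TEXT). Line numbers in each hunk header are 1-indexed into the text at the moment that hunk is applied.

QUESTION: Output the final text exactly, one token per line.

Answer: lnmup
trwiz
ocgwf
kexig
oouzp
wuu
aaeoq
lesgt
pavnd
zvj
vkni

Derivation:
Hunk 1: at line 1 remove [vwpk,fbz,aivsw] add [trwiz] -> 9 lines: lnmup trwiz dnqt clxey lgv ohqy mkvf zvj vkni
Hunk 2: at line 4 remove [ohqy,mkvf] add [fwnn,vjru,immn] -> 10 lines: lnmup trwiz dnqt clxey lgv fwnn vjru immn zvj vkni
Hunk 3: at line 6 remove [immn] add [lwy,lesgt,pavnd] -> 12 lines: lnmup trwiz dnqt clxey lgv fwnn vjru lwy lesgt pavnd zvj vkni
Hunk 4: at line 3 remove [clxey,lgv] add [kgv,ifjb,mqbs] -> 13 lines: lnmup trwiz dnqt kgv ifjb mqbs fwnn vjru lwy lesgt pavnd zvj vkni
Hunk 5: at line 3 remove [ifjb,mqbs,fwnn] add [wuu,wzzbf] -> 12 lines: lnmup trwiz dnqt kgv wuu wzzbf vjru lwy lesgt pavnd zvj vkni
Hunk 6: at line 4 remove [wzzbf,vjru,lwy] add [aaeoq] -> 10 lines: lnmup trwiz dnqt kgv wuu aaeoq lesgt pavnd zvj vkni
Hunk 7: at line 2 remove [dnqt,kgv] add [ocgwf,kexig,oouzp] -> 11 lines: lnmup trwiz ocgwf kexig oouzp wuu aaeoq lesgt pavnd zvj vkni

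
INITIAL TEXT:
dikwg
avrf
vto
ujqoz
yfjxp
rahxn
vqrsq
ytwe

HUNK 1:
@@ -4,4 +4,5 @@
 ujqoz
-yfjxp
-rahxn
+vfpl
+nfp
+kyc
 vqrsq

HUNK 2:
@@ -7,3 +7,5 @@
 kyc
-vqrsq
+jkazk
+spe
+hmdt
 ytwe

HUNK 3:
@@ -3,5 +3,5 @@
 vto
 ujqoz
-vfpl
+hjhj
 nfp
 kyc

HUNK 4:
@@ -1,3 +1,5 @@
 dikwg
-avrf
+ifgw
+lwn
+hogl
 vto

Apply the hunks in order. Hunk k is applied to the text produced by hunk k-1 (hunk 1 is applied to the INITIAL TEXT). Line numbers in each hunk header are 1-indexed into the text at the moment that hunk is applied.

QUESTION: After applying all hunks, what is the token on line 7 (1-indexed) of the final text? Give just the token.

Hunk 1: at line 4 remove [yfjxp,rahxn] add [vfpl,nfp,kyc] -> 9 lines: dikwg avrf vto ujqoz vfpl nfp kyc vqrsq ytwe
Hunk 2: at line 7 remove [vqrsq] add [jkazk,spe,hmdt] -> 11 lines: dikwg avrf vto ujqoz vfpl nfp kyc jkazk spe hmdt ytwe
Hunk 3: at line 3 remove [vfpl] add [hjhj] -> 11 lines: dikwg avrf vto ujqoz hjhj nfp kyc jkazk spe hmdt ytwe
Hunk 4: at line 1 remove [avrf] add [ifgw,lwn,hogl] -> 13 lines: dikwg ifgw lwn hogl vto ujqoz hjhj nfp kyc jkazk spe hmdt ytwe
Final line 7: hjhj

Answer: hjhj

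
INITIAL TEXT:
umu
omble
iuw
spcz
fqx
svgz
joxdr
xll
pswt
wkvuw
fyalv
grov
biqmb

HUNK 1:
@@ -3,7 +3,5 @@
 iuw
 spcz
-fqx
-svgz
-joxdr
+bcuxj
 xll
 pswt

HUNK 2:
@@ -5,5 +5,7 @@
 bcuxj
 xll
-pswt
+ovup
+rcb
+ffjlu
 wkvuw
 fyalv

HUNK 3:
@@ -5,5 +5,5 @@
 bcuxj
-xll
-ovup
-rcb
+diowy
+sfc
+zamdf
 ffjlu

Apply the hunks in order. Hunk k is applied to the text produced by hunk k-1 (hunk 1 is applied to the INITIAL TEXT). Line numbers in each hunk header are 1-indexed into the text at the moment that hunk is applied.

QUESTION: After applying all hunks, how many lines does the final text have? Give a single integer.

Hunk 1: at line 3 remove [fqx,svgz,joxdr] add [bcuxj] -> 11 lines: umu omble iuw spcz bcuxj xll pswt wkvuw fyalv grov biqmb
Hunk 2: at line 5 remove [pswt] add [ovup,rcb,ffjlu] -> 13 lines: umu omble iuw spcz bcuxj xll ovup rcb ffjlu wkvuw fyalv grov biqmb
Hunk 3: at line 5 remove [xll,ovup,rcb] add [diowy,sfc,zamdf] -> 13 lines: umu omble iuw spcz bcuxj diowy sfc zamdf ffjlu wkvuw fyalv grov biqmb
Final line count: 13

Answer: 13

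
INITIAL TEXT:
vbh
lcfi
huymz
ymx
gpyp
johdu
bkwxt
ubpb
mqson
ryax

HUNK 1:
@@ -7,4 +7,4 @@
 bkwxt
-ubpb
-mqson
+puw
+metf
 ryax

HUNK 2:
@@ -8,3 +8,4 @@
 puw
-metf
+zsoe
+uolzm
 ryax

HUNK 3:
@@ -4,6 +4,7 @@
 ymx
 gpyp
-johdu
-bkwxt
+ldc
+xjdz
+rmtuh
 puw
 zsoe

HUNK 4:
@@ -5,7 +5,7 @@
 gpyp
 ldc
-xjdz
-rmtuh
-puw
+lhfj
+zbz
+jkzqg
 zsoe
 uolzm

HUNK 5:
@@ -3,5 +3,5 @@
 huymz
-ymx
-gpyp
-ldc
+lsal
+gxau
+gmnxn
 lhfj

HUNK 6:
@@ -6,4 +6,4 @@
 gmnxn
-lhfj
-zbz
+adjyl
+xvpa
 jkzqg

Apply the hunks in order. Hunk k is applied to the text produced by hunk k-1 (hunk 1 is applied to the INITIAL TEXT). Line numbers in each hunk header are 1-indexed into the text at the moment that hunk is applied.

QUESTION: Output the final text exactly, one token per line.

Hunk 1: at line 7 remove [ubpb,mqson] add [puw,metf] -> 10 lines: vbh lcfi huymz ymx gpyp johdu bkwxt puw metf ryax
Hunk 2: at line 8 remove [metf] add [zsoe,uolzm] -> 11 lines: vbh lcfi huymz ymx gpyp johdu bkwxt puw zsoe uolzm ryax
Hunk 3: at line 4 remove [johdu,bkwxt] add [ldc,xjdz,rmtuh] -> 12 lines: vbh lcfi huymz ymx gpyp ldc xjdz rmtuh puw zsoe uolzm ryax
Hunk 4: at line 5 remove [xjdz,rmtuh,puw] add [lhfj,zbz,jkzqg] -> 12 lines: vbh lcfi huymz ymx gpyp ldc lhfj zbz jkzqg zsoe uolzm ryax
Hunk 5: at line 3 remove [ymx,gpyp,ldc] add [lsal,gxau,gmnxn] -> 12 lines: vbh lcfi huymz lsal gxau gmnxn lhfj zbz jkzqg zsoe uolzm ryax
Hunk 6: at line 6 remove [lhfj,zbz] add [adjyl,xvpa] -> 12 lines: vbh lcfi huymz lsal gxau gmnxn adjyl xvpa jkzqg zsoe uolzm ryax

Answer: vbh
lcfi
huymz
lsal
gxau
gmnxn
adjyl
xvpa
jkzqg
zsoe
uolzm
ryax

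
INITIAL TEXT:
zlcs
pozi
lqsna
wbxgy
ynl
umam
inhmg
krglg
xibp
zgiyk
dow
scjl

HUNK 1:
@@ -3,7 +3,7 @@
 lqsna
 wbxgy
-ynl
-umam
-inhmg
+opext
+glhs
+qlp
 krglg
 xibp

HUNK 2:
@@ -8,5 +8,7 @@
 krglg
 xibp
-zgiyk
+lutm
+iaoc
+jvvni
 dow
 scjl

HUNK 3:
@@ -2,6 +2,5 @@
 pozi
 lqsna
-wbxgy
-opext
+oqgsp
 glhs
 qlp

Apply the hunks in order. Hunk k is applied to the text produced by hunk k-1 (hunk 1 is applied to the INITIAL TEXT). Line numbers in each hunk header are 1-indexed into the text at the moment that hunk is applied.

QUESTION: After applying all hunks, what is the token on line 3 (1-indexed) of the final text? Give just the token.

Answer: lqsna

Derivation:
Hunk 1: at line 3 remove [ynl,umam,inhmg] add [opext,glhs,qlp] -> 12 lines: zlcs pozi lqsna wbxgy opext glhs qlp krglg xibp zgiyk dow scjl
Hunk 2: at line 8 remove [zgiyk] add [lutm,iaoc,jvvni] -> 14 lines: zlcs pozi lqsna wbxgy opext glhs qlp krglg xibp lutm iaoc jvvni dow scjl
Hunk 3: at line 2 remove [wbxgy,opext] add [oqgsp] -> 13 lines: zlcs pozi lqsna oqgsp glhs qlp krglg xibp lutm iaoc jvvni dow scjl
Final line 3: lqsna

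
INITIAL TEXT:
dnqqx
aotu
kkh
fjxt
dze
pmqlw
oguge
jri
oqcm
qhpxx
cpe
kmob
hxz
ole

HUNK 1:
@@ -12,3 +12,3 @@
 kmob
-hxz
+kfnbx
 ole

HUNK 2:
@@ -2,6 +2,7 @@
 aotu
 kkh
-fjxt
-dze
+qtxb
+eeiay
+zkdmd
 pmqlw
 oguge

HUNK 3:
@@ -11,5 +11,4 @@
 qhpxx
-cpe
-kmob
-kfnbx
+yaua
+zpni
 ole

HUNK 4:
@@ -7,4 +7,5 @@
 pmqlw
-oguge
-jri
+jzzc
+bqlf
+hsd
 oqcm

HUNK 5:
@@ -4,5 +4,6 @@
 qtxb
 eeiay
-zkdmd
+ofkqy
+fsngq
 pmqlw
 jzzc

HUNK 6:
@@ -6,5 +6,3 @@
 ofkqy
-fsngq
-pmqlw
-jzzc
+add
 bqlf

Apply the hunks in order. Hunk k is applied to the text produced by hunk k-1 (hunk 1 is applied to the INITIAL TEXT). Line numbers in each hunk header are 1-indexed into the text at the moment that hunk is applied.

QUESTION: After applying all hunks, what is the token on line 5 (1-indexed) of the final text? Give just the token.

Answer: eeiay

Derivation:
Hunk 1: at line 12 remove [hxz] add [kfnbx] -> 14 lines: dnqqx aotu kkh fjxt dze pmqlw oguge jri oqcm qhpxx cpe kmob kfnbx ole
Hunk 2: at line 2 remove [fjxt,dze] add [qtxb,eeiay,zkdmd] -> 15 lines: dnqqx aotu kkh qtxb eeiay zkdmd pmqlw oguge jri oqcm qhpxx cpe kmob kfnbx ole
Hunk 3: at line 11 remove [cpe,kmob,kfnbx] add [yaua,zpni] -> 14 lines: dnqqx aotu kkh qtxb eeiay zkdmd pmqlw oguge jri oqcm qhpxx yaua zpni ole
Hunk 4: at line 7 remove [oguge,jri] add [jzzc,bqlf,hsd] -> 15 lines: dnqqx aotu kkh qtxb eeiay zkdmd pmqlw jzzc bqlf hsd oqcm qhpxx yaua zpni ole
Hunk 5: at line 4 remove [zkdmd] add [ofkqy,fsngq] -> 16 lines: dnqqx aotu kkh qtxb eeiay ofkqy fsngq pmqlw jzzc bqlf hsd oqcm qhpxx yaua zpni ole
Hunk 6: at line 6 remove [fsngq,pmqlw,jzzc] add [add] -> 14 lines: dnqqx aotu kkh qtxb eeiay ofkqy add bqlf hsd oqcm qhpxx yaua zpni ole
Final line 5: eeiay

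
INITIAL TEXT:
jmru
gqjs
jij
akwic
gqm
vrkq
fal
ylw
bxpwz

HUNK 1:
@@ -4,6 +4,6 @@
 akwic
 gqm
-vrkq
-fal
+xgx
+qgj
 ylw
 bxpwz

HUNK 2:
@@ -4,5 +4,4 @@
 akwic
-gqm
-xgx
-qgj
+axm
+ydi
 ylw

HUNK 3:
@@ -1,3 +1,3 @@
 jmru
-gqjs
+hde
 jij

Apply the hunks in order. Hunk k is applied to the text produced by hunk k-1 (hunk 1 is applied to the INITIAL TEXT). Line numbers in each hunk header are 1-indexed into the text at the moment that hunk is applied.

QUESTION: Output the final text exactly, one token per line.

Hunk 1: at line 4 remove [vrkq,fal] add [xgx,qgj] -> 9 lines: jmru gqjs jij akwic gqm xgx qgj ylw bxpwz
Hunk 2: at line 4 remove [gqm,xgx,qgj] add [axm,ydi] -> 8 lines: jmru gqjs jij akwic axm ydi ylw bxpwz
Hunk 3: at line 1 remove [gqjs] add [hde] -> 8 lines: jmru hde jij akwic axm ydi ylw bxpwz

Answer: jmru
hde
jij
akwic
axm
ydi
ylw
bxpwz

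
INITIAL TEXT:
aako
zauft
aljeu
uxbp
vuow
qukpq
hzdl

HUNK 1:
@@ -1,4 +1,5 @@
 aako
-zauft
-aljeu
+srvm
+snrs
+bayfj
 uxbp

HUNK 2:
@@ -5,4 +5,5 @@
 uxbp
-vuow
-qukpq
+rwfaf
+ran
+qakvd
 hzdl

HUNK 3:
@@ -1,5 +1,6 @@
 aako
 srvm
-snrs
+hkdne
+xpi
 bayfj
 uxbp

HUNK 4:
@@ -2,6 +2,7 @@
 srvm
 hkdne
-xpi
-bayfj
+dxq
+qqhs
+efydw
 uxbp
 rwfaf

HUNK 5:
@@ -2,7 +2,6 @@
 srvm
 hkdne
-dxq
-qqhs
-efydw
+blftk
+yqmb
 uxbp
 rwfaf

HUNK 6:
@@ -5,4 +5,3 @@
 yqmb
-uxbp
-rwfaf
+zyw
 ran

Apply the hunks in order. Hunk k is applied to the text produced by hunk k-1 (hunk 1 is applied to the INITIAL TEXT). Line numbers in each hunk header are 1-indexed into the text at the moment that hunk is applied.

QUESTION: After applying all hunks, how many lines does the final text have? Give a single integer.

Answer: 9

Derivation:
Hunk 1: at line 1 remove [zauft,aljeu] add [srvm,snrs,bayfj] -> 8 lines: aako srvm snrs bayfj uxbp vuow qukpq hzdl
Hunk 2: at line 5 remove [vuow,qukpq] add [rwfaf,ran,qakvd] -> 9 lines: aako srvm snrs bayfj uxbp rwfaf ran qakvd hzdl
Hunk 3: at line 1 remove [snrs] add [hkdne,xpi] -> 10 lines: aako srvm hkdne xpi bayfj uxbp rwfaf ran qakvd hzdl
Hunk 4: at line 2 remove [xpi,bayfj] add [dxq,qqhs,efydw] -> 11 lines: aako srvm hkdne dxq qqhs efydw uxbp rwfaf ran qakvd hzdl
Hunk 5: at line 2 remove [dxq,qqhs,efydw] add [blftk,yqmb] -> 10 lines: aako srvm hkdne blftk yqmb uxbp rwfaf ran qakvd hzdl
Hunk 6: at line 5 remove [uxbp,rwfaf] add [zyw] -> 9 lines: aako srvm hkdne blftk yqmb zyw ran qakvd hzdl
Final line count: 9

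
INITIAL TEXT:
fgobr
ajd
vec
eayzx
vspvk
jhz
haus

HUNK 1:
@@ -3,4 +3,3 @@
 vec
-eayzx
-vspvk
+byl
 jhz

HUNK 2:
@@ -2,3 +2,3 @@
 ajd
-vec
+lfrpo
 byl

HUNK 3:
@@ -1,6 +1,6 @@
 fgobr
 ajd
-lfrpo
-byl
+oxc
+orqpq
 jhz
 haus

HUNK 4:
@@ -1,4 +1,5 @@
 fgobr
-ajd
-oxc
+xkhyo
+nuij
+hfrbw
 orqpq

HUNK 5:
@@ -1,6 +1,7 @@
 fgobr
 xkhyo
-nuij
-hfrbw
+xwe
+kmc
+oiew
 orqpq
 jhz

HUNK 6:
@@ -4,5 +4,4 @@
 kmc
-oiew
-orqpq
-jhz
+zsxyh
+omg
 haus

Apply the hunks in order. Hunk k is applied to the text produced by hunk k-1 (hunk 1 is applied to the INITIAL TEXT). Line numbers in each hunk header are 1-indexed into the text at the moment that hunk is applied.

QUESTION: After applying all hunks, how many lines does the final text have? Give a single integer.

Hunk 1: at line 3 remove [eayzx,vspvk] add [byl] -> 6 lines: fgobr ajd vec byl jhz haus
Hunk 2: at line 2 remove [vec] add [lfrpo] -> 6 lines: fgobr ajd lfrpo byl jhz haus
Hunk 3: at line 1 remove [lfrpo,byl] add [oxc,orqpq] -> 6 lines: fgobr ajd oxc orqpq jhz haus
Hunk 4: at line 1 remove [ajd,oxc] add [xkhyo,nuij,hfrbw] -> 7 lines: fgobr xkhyo nuij hfrbw orqpq jhz haus
Hunk 5: at line 1 remove [nuij,hfrbw] add [xwe,kmc,oiew] -> 8 lines: fgobr xkhyo xwe kmc oiew orqpq jhz haus
Hunk 6: at line 4 remove [oiew,orqpq,jhz] add [zsxyh,omg] -> 7 lines: fgobr xkhyo xwe kmc zsxyh omg haus
Final line count: 7

Answer: 7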